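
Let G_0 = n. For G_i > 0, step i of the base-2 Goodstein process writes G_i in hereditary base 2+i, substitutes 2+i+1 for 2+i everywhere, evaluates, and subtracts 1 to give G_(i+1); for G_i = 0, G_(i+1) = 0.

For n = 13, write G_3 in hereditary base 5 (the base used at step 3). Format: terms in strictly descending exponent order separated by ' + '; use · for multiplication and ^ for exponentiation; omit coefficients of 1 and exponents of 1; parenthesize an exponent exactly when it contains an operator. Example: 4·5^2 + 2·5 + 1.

13 —HB2→ 2^(2 + 1) + 2^2 + 1 —bump→ 3^(3 + 1) + 3^3 + 1 = 109 —(−1)→ 108
108 —HB3→ 3^(3 + 1) + 3^3 —bump→ 4^(4 + 1) + 4^4 = 1280 —(−1)→ 1279
1279 —HB4→ 4^(4 + 1) + 3·4^3 + 3·4^2 + 3·4 + 3 —bump→ 5^(5 + 1) + 3·5^3 + 3·5^2 + 3·5 + 3 = 16093 —(−1)→ 16092
16092 —HB5→ 5^(5 + 1) + 3·5^3 + 3·5^2 + 3·5 + 2 —bump→ 6^(6 + 1) + 3·6^3 + 3·6^2 + 3·6 + 2 = 280712 —(−1)→ 280711

5^(5 + 1) + 3·5^3 + 3·5^2 + 3·5 + 2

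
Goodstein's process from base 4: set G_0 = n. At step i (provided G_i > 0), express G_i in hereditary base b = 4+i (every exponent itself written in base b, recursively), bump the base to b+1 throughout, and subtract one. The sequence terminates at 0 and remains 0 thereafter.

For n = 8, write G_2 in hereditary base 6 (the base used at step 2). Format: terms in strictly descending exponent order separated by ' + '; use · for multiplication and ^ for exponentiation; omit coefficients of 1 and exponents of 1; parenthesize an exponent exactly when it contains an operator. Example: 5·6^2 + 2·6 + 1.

i=0: 8 = 2·4 (b=4); 4→5: 2·5 = 10; 10−1 = 9
i=1: 9 = 5 + 4 (b=5); 5→6: 6 + 4 = 10; 10−1 = 9
i=2: 9 = 6 + 3 (b=6); 6→7: 7 + 3 = 10; 10−1 = 9

6 + 3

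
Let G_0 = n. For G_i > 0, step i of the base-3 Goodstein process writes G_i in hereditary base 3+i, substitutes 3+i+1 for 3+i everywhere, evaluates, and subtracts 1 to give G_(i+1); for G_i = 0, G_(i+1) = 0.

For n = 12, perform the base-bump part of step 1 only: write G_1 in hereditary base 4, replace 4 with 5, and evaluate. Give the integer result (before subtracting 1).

[0] 12 ≡ 3^2 + 3 (base 3). Lift 4: 20. −1: 19.
[1] 19 ≡ 4^2 + 3 (base 4). Lift 5: 28. −1: 27.

28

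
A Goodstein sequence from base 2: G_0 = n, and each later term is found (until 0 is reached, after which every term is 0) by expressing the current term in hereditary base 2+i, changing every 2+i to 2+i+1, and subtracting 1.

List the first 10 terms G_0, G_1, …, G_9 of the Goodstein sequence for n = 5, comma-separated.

5, 27, 255, 467, 775, 1197, 1751, 2454, 3325, 4382

[0] 5 ≡ 2^2 + 1 (base 2). Lift 3: 28. −1: 27.
[1] 27 ≡ 3^3 (base 3). Lift 4: 256. −1: 255.
[2] 255 ≡ 3·4^3 + 3·4^2 + 3·4 + 3 (base 4). Lift 5: 468. −1: 467.
[3] 467 ≡ 3·5^3 + 3·5^2 + 3·5 + 2 (base 5). Lift 6: 776. −1: 775.
[4] 775 ≡ 3·6^3 + 3·6^2 + 3·6 + 1 (base 6). Lift 7: 1198. −1: 1197.
[5] 1197 ≡ 3·7^3 + 3·7^2 + 3·7 (base 7). Lift 8: 1752. −1: 1751.
[6] 1751 ≡ 3·8^3 + 3·8^2 + 2·8 + 7 (base 8). Lift 9: 2455. −1: 2454.
[7] 2454 ≡ 3·9^3 + 3·9^2 + 2·9 + 6 (base 9). Lift 10: 3326. −1: 3325.
[8] 3325 ≡ 3·10^3 + 3·10^2 + 2·10 + 5 (base 10). Lift 11: 4383. −1: 4382.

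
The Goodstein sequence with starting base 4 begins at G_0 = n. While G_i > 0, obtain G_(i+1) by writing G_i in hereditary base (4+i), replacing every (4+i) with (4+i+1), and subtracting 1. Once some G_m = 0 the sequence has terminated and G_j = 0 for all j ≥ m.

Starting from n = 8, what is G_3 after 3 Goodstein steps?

(0) 8|_4 = 2·4 ↦ 2·5|_5 = 10 ⇒ 9
(1) 9|_5 = 5 + 4 ↦ 6 + 4|_6 = 10 ⇒ 9
(2) 9|_6 = 6 + 3 ↦ 7 + 3|_7 = 10 ⇒ 9
(3) 9|_7 = 7 + 2 ↦ 8 + 2|_8 = 10 ⇒ 9

9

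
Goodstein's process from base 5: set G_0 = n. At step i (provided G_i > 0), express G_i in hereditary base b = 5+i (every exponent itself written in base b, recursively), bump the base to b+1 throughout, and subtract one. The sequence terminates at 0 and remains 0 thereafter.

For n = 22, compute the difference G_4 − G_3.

2

base 5: 22 = 4·5 + 2; at 6: 4·6 + 2 = 26; next = 25
base 6: 25 = 4·6 + 1; at 7: 4·7 + 1 = 29; next = 28
base 7: 28 = 4·7; at 8: 4·8 = 32; next = 31
base 8: 31 = 3·8 + 7; at 9: 3·9 + 7 = 34; next = 33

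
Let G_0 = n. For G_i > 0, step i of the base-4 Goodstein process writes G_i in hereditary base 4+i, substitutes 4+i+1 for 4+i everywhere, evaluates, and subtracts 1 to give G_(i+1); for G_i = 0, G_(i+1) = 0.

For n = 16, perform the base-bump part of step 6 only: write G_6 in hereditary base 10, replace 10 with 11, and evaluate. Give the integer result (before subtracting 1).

G_0=16  [base 4] 4^2  →[4↦5]→  5^2 = 25  −1 ⇒ G_1=24
G_1=24  [base 5] 4·5 + 4  →[5↦6]→  4·6 + 4 = 28  −1 ⇒ G_2=27
G_2=27  [base 6] 4·6 + 3  →[6↦7]→  4·7 + 3 = 31  −1 ⇒ G_3=30
G_3=30  [base 7] 4·7 + 2  →[7↦8]→  4·8 + 2 = 34  −1 ⇒ G_4=33
G_4=33  [base 8] 4·8 + 1  →[8↦9]→  4·9 + 1 = 37  −1 ⇒ G_5=36
G_5=36  [base 9] 4·9  →[9↦10]→  4·10 = 40  −1 ⇒ G_6=39
G_6=39  [base 10] 3·10 + 9  →[10↦11]→  3·11 + 9 = 42  −1 ⇒ G_7=41

42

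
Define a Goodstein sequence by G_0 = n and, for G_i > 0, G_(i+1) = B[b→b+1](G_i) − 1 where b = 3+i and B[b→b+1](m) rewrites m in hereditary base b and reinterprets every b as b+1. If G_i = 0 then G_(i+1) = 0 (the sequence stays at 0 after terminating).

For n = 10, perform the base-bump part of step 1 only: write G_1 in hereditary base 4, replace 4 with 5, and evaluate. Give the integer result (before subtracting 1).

25

i=0: 10 = 3^2 + 1 (b=3); 3→4: 4^2 + 1 = 17; 17−1 = 16
i=1: 16 = 4^2 (b=4); 4→5: 5^2 = 25; 25−1 = 24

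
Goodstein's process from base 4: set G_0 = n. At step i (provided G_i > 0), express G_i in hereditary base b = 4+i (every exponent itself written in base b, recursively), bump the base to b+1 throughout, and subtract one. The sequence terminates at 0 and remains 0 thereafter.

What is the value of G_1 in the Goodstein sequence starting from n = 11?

11 —HB4→ 2·4 + 3 —bump→ 2·5 + 3 = 13 —(−1)→ 12
12 —HB5→ 2·5 + 2 —bump→ 2·6 + 2 = 14 —(−1)→ 13

12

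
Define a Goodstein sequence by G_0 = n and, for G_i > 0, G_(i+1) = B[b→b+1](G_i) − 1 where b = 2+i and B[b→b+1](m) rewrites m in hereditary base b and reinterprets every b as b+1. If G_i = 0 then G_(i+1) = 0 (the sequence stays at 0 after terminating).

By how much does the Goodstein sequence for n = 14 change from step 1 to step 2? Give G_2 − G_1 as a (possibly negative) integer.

step 0: 14 = 2^(2 + 1) + 2^2 + 2; sub 3 for 2: 3^(3 + 1) + 3^3 + 3; = 111; G_1 = 111−1 = 110
step 1: 110 = 3^(3 + 1) + 3^3 + 2; sub 4 for 3: 4^(4 + 1) + 4^4 + 2; = 1282; G_2 = 1282−1 = 1281

1171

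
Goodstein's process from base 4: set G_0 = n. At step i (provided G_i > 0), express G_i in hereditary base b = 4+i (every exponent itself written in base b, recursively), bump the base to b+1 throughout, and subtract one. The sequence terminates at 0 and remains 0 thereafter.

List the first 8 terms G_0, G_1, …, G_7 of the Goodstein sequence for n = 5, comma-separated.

5, 5, 5, 4, 3, 2, 1, 0

i=0: 5 = 4 + 1 (b=4); 4→5: 5 + 1 = 6; 6−1 = 5
i=1: 5 = 5 (b=5); 5→6: 6 = 6; 6−1 = 5
i=2: 5 = 5 (b=6); 6→7: 5 = 5; 5−1 = 4
i=3: 4 = 4 (b=7); 7→8: 4 = 4; 4−1 = 3
i=4: 3 = 3 (b=8); 8→9: 3 = 3; 3−1 = 2
i=5: 2 = 2 (b=9); 9→10: 2 = 2; 2−1 = 1
i=6: 1 = 1 (b=10); 10→11: 1 = 1; 1−1 = 0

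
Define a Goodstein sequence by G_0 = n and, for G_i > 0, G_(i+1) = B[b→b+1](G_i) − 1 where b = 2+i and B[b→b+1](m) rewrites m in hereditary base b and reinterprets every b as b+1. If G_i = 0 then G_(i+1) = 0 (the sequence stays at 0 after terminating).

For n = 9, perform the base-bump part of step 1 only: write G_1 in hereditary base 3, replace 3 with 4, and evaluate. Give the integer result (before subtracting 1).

1024

step 0: 9 = 2^(2 + 1) + 1; sub 3 for 2: 3^(3 + 1) + 1; = 82; G_1 = 82−1 = 81
step 1: 81 = 3^(3 + 1); sub 4 for 3: 4^(4 + 1); = 1024; G_2 = 1024−1 = 1023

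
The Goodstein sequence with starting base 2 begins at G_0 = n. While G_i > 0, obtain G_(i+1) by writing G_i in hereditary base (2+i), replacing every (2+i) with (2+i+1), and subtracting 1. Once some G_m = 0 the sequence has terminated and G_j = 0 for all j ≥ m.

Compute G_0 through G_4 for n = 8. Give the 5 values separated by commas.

8, 80, 553, 6310, 93395

base 2: 8 = 2^(2 + 1); at 3: 3^(3 + 1) = 81; next = 80
base 3: 80 = 2·3^3 + 2·3^2 + 2·3 + 2; at 4: 2·4^4 + 2·4^2 + 2·4 + 2 = 554; next = 553
base 4: 553 = 2·4^4 + 2·4^2 + 2·4 + 1; at 5: 2·5^5 + 2·5^2 + 2·5 + 1 = 6311; next = 6310
base 5: 6310 = 2·5^5 + 2·5^2 + 2·5; at 6: 2·6^6 + 2·6^2 + 2·6 = 93396; next = 93395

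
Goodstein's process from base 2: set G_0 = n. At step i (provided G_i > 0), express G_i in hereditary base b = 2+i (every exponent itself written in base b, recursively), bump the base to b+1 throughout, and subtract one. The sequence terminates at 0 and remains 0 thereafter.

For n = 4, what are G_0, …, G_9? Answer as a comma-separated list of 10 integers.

4, 26, 41, 60, 83, 109, 139, 173, 211, 253

step 0: 4 = 2^2; sub 3 for 2: 3^3; = 27; G_1 = 27−1 = 26
step 1: 26 = 2·3^2 + 2·3 + 2; sub 4 for 3: 2·4^2 + 2·4 + 2; = 42; G_2 = 42−1 = 41
step 2: 41 = 2·4^2 + 2·4 + 1; sub 5 for 4: 2·5^2 + 2·5 + 1; = 61; G_3 = 61−1 = 60
step 3: 60 = 2·5^2 + 2·5; sub 6 for 5: 2·6^2 + 2·6; = 84; G_4 = 84−1 = 83
step 4: 83 = 2·6^2 + 6 + 5; sub 7 for 6: 2·7^2 + 7 + 5; = 110; G_5 = 110−1 = 109
step 5: 109 = 2·7^2 + 7 + 4; sub 8 for 7: 2·8^2 + 8 + 4; = 140; G_6 = 140−1 = 139
step 6: 139 = 2·8^2 + 8 + 3; sub 9 for 8: 2·9^2 + 9 + 3; = 174; G_7 = 174−1 = 173
step 7: 173 = 2·9^2 + 9 + 2; sub 10 for 9: 2·10^2 + 10 + 2; = 212; G_8 = 212−1 = 211
step 8: 211 = 2·10^2 + 10 + 1; sub 11 for 10: 2·11^2 + 11 + 1; = 254; G_9 = 254−1 = 253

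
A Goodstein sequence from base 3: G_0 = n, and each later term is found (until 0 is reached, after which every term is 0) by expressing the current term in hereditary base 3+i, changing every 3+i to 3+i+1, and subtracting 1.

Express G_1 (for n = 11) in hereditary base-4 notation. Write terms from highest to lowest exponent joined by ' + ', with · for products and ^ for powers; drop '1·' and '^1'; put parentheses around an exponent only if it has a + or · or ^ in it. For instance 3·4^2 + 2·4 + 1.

4^2 + 1

step 0: 11 = 3^2 + 2; sub 4 for 3: 4^2 + 2; = 18; G_1 = 18−1 = 17
step 1: 17 = 4^2 + 1; sub 5 for 4: 5^2 + 1; = 26; G_2 = 26−1 = 25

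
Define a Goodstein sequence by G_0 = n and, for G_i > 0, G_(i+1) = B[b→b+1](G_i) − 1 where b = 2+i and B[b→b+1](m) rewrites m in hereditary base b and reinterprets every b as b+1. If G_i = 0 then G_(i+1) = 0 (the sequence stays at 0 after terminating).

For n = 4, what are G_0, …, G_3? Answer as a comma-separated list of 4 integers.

4, 26, 41, 60

i=0: 4 = 2^2 (b=2); 2→3: 3^3 = 27; 27−1 = 26
i=1: 26 = 2·3^2 + 2·3 + 2 (b=3); 3→4: 2·4^2 + 2·4 + 2 = 42; 42−1 = 41
i=2: 41 = 2·4^2 + 2·4 + 1 (b=4); 4→5: 2·5^2 + 2·5 + 1 = 61; 61−1 = 60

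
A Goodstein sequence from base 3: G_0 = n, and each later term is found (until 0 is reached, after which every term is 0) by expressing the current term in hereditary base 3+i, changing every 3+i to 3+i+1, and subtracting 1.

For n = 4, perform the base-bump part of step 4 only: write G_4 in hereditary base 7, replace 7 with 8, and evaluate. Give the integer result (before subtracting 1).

2

base 3: 4 = 3 + 1; at 4: 4 + 1 = 5; next = 4
base 4: 4 = 4; at 5: 5 = 5; next = 4
base 5: 4 = 4; at 6: 4 = 4; next = 3
base 6: 3 = 3; at 7: 3 = 3; next = 2
base 7: 2 = 2; at 8: 2 = 2; next = 1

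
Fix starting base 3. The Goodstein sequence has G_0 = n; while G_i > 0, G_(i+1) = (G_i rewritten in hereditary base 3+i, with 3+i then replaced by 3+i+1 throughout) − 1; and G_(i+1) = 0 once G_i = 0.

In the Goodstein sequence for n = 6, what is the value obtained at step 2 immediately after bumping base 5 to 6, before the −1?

8

step 0: 6 = 2·3; sub 4 for 3: 2·4; = 8; G_1 = 8−1 = 7
step 1: 7 = 4 + 3; sub 5 for 4: 5 + 3; = 8; G_2 = 8−1 = 7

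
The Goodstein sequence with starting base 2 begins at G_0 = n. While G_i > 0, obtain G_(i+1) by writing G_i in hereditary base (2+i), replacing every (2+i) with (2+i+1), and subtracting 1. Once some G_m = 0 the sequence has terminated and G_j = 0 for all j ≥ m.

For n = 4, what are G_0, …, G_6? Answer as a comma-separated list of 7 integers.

4, 26, 41, 60, 83, 109, 139

[0] 4 ≡ 2^2 (base 2). Lift 3: 27. −1: 26.
[1] 26 ≡ 2·3^2 + 2·3 + 2 (base 3). Lift 4: 42. −1: 41.
[2] 41 ≡ 2·4^2 + 2·4 + 1 (base 4). Lift 5: 61. −1: 60.
[3] 60 ≡ 2·5^2 + 2·5 (base 5). Lift 6: 84. −1: 83.
[4] 83 ≡ 2·6^2 + 6 + 5 (base 6). Lift 7: 110. −1: 109.
[5] 109 ≡ 2·7^2 + 7 + 4 (base 7). Lift 8: 140. −1: 139.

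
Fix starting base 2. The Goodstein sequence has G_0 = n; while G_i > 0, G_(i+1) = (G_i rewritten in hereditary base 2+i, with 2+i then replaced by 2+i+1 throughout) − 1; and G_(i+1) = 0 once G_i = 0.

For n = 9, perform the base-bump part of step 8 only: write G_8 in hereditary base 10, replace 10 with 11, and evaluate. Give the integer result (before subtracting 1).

base 2: 9 = 2^(2 + 1) + 1; at 3: 3^(3 + 1) + 1 = 82; next = 81
base 3: 81 = 3^(3 + 1); at 4: 4^(4 + 1) = 1024; next = 1023
base 4: 1023 = 3·4^4 + 3·4^3 + 3·4^2 + 3·4 + 3; at 5: 3·5^5 + 3·5^3 + 3·5^2 + 3·5 + 3 = 9843; next = 9842
base 5: 9842 = 3·5^5 + 3·5^3 + 3·5^2 + 3·5 + 2; at 6: 3·6^6 + 3·6^3 + 3·6^2 + 3·6 + 2 = 140744; next = 140743
base 6: 140743 = 3·6^6 + 3·6^3 + 3·6^2 + 3·6 + 1; at 7: 3·7^7 + 3·7^3 + 3·7^2 + 3·7 + 1 = 2471827; next = 2471826
base 7: 2471826 = 3·7^7 + 3·7^3 + 3·7^2 + 3·7; at 8: 3·8^8 + 3·8^3 + 3·8^2 + 3·8 = 50333400; next = 50333399
base 8: 50333399 = 3·8^8 + 3·8^3 + 3·8^2 + 2·8 + 7; at 9: 3·9^9 + 3·9^3 + 3·9^2 + 2·9 + 7 = 1162263922; next = 1162263921
base 9: 1162263921 = 3·9^9 + 3·9^3 + 3·9^2 + 2·9 + 6; at 10: 3·10^10 + 3·10^3 + 3·10^2 + 2·10 + 6 = 30000003326; next = 30000003325
base 10: 30000003325 = 3·10^10 + 3·10^3 + 3·10^2 + 2·10 + 5; at 11: 3·11^11 + 3·11^3 + 3·11^2 + 2·11 + 5 = 855935016216; next = 855935016215

855935016216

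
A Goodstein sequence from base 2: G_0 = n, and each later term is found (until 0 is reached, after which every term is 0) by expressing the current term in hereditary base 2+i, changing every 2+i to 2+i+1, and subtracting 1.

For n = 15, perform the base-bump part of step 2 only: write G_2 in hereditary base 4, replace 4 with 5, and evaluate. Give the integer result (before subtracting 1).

18753

G_0 = 15. HB_2(15) = 2^(2 + 1) + 2^2 + 2 + 1. Bump = 112. G_1 = 111.
G_1 = 111. HB_3(111) = 3^(3 + 1) + 3^3 + 3. Bump = 1284. G_2 = 1283.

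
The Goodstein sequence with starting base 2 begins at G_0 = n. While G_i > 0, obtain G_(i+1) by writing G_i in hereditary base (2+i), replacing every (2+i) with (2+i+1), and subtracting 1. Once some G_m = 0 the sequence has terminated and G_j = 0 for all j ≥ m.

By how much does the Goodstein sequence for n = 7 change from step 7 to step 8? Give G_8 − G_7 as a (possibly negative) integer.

base 2: 7 = 2^2 + 2 + 1; at 3: 3^3 + 3 + 1 = 31; next = 30
base 3: 30 = 3^3 + 3; at 4: 4^4 + 4 = 260; next = 259
base 4: 259 = 4^4 + 3; at 5: 5^5 + 3 = 3128; next = 3127
base 5: 3127 = 5^5 + 2; at 6: 6^6 + 2 = 46658; next = 46657
base 6: 46657 = 6^6 + 1; at 7: 7^7 + 1 = 823544; next = 823543
base 7: 823543 = 7^7; at 8: 8^8 = 16777216; next = 16777215
base 8: 16777215 = 7·8^7 + 7·8^6 + 7·8^5 + 7·8^4 + 7·8^3 + 7·8^2 + 7·8 + 7; at 9: 7·9^7 + 7·9^6 + 7·9^5 + 7·9^4 + 7·9^3 + 7·9^2 + 7·9 + 7 = 37665880; next = 37665879
base 9: 37665879 = 7·9^7 + 7·9^6 + 7·9^5 + 7·9^4 + 7·9^3 + 7·9^2 + 7·9 + 6; at 10: 7·10^7 + 7·10^6 + 7·10^5 + 7·10^4 + 7·10^3 + 7·10^2 + 7·10 + 6 = 77777776; next = 77777775

40111896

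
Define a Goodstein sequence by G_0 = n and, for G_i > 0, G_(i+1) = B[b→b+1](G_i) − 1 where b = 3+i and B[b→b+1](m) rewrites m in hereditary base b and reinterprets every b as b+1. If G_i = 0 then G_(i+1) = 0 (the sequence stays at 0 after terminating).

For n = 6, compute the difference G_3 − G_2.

0

G_0 = 6. HB_3(6) = 2·3. Bump = 8. G_1 = 7.
G_1 = 7. HB_4(7) = 4 + 3. Bump = 8. G_2 = 7.
G_2 = 7. HB_5(7) = 5 + 2. Bump = 8. G_3 = 7.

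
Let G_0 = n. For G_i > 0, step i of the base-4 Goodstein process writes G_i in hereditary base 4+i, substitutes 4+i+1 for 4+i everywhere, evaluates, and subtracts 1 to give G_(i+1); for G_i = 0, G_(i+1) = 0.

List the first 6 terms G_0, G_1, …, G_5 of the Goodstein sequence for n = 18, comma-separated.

18, 26, 36, 48, 53, 58

G_0=18  [base 4] 4^2 + 2  →[4↦5]→  5^2 + 2 = 27  −1 ⇒ G_1=26
G_1=26  [base 5] 5^2 + 1  →[5↦6]→  6^2 + 1 = 37  −1 ⇒ G_2=36
G_2=36  [base 6] 6^2  →[6↦7]→  7^2 = 49  −1 ⇒ G_3=48
G_3=48  [base 7] 6·7 + 6  →[7↦8]→  6·8 + 6 = 54  −1 ⇒ G_4=53
G_4=53  [base 8] 6·8 + 5  →[8↦9]→  6·9 + 5 = 59  −1 ⇒ G_5=58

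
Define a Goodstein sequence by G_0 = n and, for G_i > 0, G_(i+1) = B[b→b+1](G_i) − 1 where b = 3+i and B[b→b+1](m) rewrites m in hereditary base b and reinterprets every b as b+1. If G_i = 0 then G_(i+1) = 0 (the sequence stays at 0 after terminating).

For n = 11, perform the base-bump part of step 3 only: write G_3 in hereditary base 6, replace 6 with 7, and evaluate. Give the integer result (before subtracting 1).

i=0: 11 = 3^2 + 2 (b=3); 3→4: 4^2 + 2 = 18; 18−1 = 17
i=1: 17 = 4^2 + 1 (b=4); 4→5: 5^2 + 1 = 26; 26−1 = 25
i=2: 25 = 5^2 (b=5); 5→6: 6^2 = 36; 36−1 = 35
i=3: 35 = 5·6 + 5 (b=6); 6→7: 5·7 + 5 = 40; 40−1 = 39

40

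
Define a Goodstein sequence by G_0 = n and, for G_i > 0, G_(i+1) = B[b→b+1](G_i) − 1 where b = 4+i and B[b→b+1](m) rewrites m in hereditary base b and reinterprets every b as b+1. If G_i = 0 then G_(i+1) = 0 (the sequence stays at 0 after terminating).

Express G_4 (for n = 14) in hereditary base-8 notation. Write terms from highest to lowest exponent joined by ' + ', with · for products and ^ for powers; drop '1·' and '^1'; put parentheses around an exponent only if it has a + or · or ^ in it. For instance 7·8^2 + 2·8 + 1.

[0] 14 ≡ 3·4 + 2 (base 4). Lift 5: 17. −1: 16.
[1] 16 ≡ 3·5 + 1 (base 5). Lift 6: 19. −1: 18.
[2] 18 ≡ 3·6 (base 6). Lift 7: 21. −1: 20.
[3] 20 ≡ 2·7 + 6 (base 7). Lift 8: 22. −1: 21.
[4] 21 ≡ 2·8 + 5 (base 8). Lift 9: 23. −1: 22.

2·8 + 5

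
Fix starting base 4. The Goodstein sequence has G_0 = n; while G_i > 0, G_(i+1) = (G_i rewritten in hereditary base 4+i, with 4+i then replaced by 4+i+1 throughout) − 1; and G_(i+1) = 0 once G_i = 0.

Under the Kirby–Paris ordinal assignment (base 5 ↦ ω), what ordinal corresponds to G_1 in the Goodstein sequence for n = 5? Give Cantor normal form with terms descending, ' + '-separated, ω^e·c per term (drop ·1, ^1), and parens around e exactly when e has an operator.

5 —HB4→ 4 + 1 —bump→ 5 + 1 = 6 —(−1)→ 5
5 —HB5→ 5 —bump→ 6 = 6 —(−1)→ 5

ω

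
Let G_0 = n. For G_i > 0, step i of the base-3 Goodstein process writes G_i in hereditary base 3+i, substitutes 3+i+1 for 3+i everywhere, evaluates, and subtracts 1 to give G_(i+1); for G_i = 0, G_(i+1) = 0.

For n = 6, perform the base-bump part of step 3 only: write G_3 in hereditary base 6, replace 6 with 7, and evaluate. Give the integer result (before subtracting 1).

G_0=6  [base 3] 2·3  →[3↦4]→  2·4 = 8  −1 ⇒ G_1=7
G_1=7  [base 4] 4 + 3  →[4↦5]→  5 + 3 = 8  −1 ⇒ G_2=7
G_2=7  [base 5] 5 + 2  →[5↦6]→  6 + 2 = 8  −1 ⇒ G_3=7
G_3=7  [base 6] 6 + 1  →[6↦7]→  7 + 1 = 8  −1 ⇒ G_4=7

8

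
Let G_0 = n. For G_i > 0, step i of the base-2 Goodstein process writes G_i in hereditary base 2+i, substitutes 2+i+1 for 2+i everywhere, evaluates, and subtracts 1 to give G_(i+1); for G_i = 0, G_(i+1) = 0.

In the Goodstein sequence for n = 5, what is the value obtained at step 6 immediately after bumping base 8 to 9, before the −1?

2455

G_0=5  [base 2] 2^2 + 1  →[2↦3]→  3^3 + 1 = 28  −1 ⇒ G_1=27
G_1=27  [base 3] 3^3  →[3↦4]→  4^4 = 256  −1 ⇒ G_2=255
G_2=255  [base 4] 3·4^3 + 3·4^2 + 3·4 + 3  →[4↦5]→  3·5^3 + 3·5^2 + 3·5 + 3 = 468  −1 ⇒ G_3=467
G_3=467  [base 5] 3·5^3 + 3·5^2 + 3·5 + 2  →[5↦6]→  3·6^3 + 3·6^2 + 3·6 + 2 = 776  −1 ⇒ G_4=775
G_4=775  [base 6] 3·6^3 + 3·6^2 + 3·6 + 1  →[6↦7]→  3·7^3 + 3·7^2 + 3·7 + 1 = 1198  −1 ⇒ G_5=1197
G_5=1197  [base 7] 3·7^3 + 3·7^2 + 3·7  →[7↦8]→  3·8^3 + 3·8^2 + 3·8 = 1752  −1 ⇒ G_6=1751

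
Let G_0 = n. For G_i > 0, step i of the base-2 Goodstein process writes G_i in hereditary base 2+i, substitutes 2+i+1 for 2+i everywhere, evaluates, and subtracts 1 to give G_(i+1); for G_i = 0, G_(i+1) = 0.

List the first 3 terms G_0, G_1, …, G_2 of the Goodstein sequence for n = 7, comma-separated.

(0) 7|_2 = 2^2 + 2 + 1 ↦ 3^3 + 3 + 1|_3 = 31 ⇒ 30
(1) 30|_3 = 3^3 + 3 ↦ 4^4 + 4|_4 = 260 ⇒ 259

7, 30, 259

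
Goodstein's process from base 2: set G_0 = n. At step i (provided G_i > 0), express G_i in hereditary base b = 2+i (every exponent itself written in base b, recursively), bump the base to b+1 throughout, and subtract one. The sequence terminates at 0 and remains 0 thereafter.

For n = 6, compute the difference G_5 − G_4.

[0] 6 ≡ 2^2 + 2 (base 2). Lift 3: 30. −1: 29.
[1] 29 ≡ 3^3 + 2 (base 3). Lift 4: 258. −1: 257.
[2] 257 ≡ 4^4 + 1 (base 4). Lift 5: 3126. −1: 3125.
[3] 3125 ≡ 5^5 (base 5). Lift 6: 46656. −1: 46655.
[4] 46655 ≡ 5·6^5 + 5·6^4 + 5·6^3 + 5·6^2 + 5·6 + 5 (base 6). Lift 7: 98040. −1: 98039.

51384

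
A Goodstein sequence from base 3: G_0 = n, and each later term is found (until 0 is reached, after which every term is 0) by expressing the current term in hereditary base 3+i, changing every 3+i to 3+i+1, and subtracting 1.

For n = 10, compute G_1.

G_0=10  [base 3] 3^2 + 1  →[3↦4]→  4^2 + 1 = 17  −1 ⇒ G_1=16
G_1=16  [base 4] 4^2  →[4↦5]→  5^2 = 25  −1 ⇒ G_2=24

16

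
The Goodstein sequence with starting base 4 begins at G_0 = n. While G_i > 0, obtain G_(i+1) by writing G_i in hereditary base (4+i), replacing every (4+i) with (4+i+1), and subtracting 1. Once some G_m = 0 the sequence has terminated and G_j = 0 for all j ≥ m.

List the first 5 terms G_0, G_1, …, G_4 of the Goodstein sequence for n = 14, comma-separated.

(0) 14|_4 = 3·4 + 2 ↦ 3·5 + 2|_5 = 17 ⇒ 16
(1) 16|_5 = 3·5 + 1 ↦ 3·6 + 1|_6 = 19 ⇒ 18
(2) 18|_6 = 3·6 ↦ 3·7|_7 = 21 ⇒ 20
(3) 20|_7 = 2·7 + 6 ↦ 2·8 + 6|_8 = 22 ⇒ 21

14, 16, 18, 20, 21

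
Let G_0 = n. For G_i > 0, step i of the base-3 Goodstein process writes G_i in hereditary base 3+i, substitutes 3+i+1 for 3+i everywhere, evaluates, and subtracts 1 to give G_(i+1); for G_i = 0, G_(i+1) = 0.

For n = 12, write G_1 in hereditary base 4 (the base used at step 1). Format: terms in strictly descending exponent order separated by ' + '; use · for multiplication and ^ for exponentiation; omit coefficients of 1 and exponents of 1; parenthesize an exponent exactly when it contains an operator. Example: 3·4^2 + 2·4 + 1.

12 —HB3→ 3^2 + 3 —bump→ 4^2 + 4 = 20 —(−1)→ 19
19 —HB4→ 4^2 + 3 —bump→ 5^2 + 3 = 28 —(−1)→ 27

4^2 + 3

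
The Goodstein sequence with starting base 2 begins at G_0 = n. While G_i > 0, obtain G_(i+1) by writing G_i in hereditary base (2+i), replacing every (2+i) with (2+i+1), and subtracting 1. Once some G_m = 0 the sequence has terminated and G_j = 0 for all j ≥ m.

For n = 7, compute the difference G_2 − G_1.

G_0 = 7. HB_2(7) = 2^2 + 2 + 1. Bump = 31. G_1 = 30.
G_1 = 30. HB_3(30) = 3^3 + 3. Bump = 260. G_2 = 259.

229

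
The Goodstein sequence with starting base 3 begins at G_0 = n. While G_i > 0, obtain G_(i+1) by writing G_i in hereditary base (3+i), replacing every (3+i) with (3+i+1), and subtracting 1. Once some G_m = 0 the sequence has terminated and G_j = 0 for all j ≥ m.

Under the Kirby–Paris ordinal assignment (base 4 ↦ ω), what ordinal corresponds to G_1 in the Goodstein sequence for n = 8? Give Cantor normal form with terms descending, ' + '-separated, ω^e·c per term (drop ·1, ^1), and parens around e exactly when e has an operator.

G_0=8  [base 3] 2·3 + 2  →[3↦4]→  2·4 + 2 = 10  −1 ⇒ G_1=9
G_1=9  [base 4] 2·4 + 1  →[4↦5]→  2·5 + 1 = 11  −1 ⇒ G_2=10

ω·2 + 1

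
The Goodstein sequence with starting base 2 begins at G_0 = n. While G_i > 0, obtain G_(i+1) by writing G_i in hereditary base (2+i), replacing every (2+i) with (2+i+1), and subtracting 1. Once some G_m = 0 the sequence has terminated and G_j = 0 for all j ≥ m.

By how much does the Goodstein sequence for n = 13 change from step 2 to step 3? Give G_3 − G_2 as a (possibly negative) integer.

14813

i=0: 13 = 2^(2 + 1) + 2^2 + 1 (b=2); 2→3: 3^(3 + 1) + 3^3 + 1 = 109; 109−1 = 108
i=1: 108 = 3^(3 + 1) + 3^3 (b=3); 3→4: 4^(4 + 1) + 4^4 = 1280; 1280−1 = 1279
i=2: 1279 = 4^(4 + 1) + 3·4^3 + 3·4^2 + 3·4 + 3 (b=4); 4→5: 5^(5 + 1) + 3·5^3 + 3·5^2 + 3·5 + 3 = 16093; 16093−1 = 16092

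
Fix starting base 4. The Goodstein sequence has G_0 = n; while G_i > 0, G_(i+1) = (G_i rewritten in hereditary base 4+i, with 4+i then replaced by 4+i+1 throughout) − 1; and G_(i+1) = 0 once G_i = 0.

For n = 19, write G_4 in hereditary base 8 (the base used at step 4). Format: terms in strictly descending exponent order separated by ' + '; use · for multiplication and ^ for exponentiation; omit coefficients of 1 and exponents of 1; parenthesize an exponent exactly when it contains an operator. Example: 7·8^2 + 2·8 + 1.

i=0: 19 = 4^2 + 3 (b=4); 4→5: 5^2 + 3 = 28; 28−1 = 27
i=1: 27 = 5^2 + 2 (b=5); 5→6: 6^2 + 2 = 38; 38−1 = 37
i=2: 37 = 6^2 + 1 (b=6); 6→7: 7^2 + 1 = 50; 50−1 = 49
i=3: 49 = 7^2 (b=7); 7→8: 8^2 = 64; 64−1 = 63
i=4: 63 = 7·8 + 7 (b=8); 8→9: 7·9 + 7 = 70; 70−1 = 69

7·8 + 7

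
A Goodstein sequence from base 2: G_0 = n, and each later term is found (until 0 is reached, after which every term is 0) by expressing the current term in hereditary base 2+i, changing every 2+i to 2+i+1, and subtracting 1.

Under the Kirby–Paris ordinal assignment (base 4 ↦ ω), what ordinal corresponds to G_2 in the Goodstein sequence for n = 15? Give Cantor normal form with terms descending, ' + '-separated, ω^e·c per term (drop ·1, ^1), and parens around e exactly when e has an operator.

base 2: 15 = 2^(2 + 1) + 2^2 + 2 + 1; at 3: 3^(3 + 1) + 3^3 + 3 + 1 = 112; next = 111
base 3: 111 = 3^(3 + 1) + 3^3 + 3; at 4: 4^(4 + 1) + 4^4 + 4 = 1284; next = 1283
base 4: 1283 = 4^(4 + 1) + 4^4 + 3; at 5: 5^(5 + 1) + 5^5 + 3 = 18753; next = 18752

ω^(ω + 1) + ω^ω + 3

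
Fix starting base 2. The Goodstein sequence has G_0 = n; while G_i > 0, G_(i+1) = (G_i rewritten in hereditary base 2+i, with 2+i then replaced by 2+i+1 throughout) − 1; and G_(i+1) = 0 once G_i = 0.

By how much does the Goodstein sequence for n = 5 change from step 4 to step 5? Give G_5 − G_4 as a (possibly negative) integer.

422

G_0 = 5. HB_2(5) = 2^2 + 1. Bump = 28. G_1 = 27.
G_1 = 27. HB_3(27) = 3^3. Bump = 256. G_2 = 255.
G_2 = 255. HB_4(255) = 3·4^3 + 3·4^2 + 3·4 + 3. Bump = 468. G_3 = 467.
G_3 = 467. HB_5(467) = 3·5^3 + 3·5^2 + 3·5 + 2. Bump = 776. G_4 = 775.
G_4 = 775. HB_6(775) = 3·6^3 + 3·6^2 + 3·6 + 1. Bump = 1198. G_5 = 1197.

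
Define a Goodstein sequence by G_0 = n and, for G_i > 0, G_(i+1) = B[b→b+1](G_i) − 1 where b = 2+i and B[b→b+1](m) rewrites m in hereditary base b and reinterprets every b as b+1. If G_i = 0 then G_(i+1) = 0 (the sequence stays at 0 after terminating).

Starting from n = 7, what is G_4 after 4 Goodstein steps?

step 0: 7 = 2^2 + 2 + 1; sub 3 for 2: 3^3 + 3 + 1; = 31; G_1 = 31−1 = 30
step 1: 30 = 3^3 + 3; sub 4 for 3: 4^4 + 4; = 260; G_2 = 260−1 = 259
step 2: 259 = 4^4 + 3; sub 5 for 4: 5^5 + 3; = 3128; G_3 = 3128−1 = 3127
step 3: 3127 = 5^5 + 2; sub 6 for 5: 6^6 + 2; = 46658; G_4 = 46658−1 = 46657
step 4: 46657 = 6^6 + 1; sub 7 for 6: 7^7 + 1; = 823544; G_5 = 823544−1 = 823543

46657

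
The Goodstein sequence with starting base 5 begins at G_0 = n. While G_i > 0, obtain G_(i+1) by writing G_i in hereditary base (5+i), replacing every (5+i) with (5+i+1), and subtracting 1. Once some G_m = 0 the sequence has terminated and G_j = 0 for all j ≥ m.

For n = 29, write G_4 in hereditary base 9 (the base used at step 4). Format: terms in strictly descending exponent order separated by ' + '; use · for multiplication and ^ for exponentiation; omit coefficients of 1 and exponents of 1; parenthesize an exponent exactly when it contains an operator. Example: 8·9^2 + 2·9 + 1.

G_0 = 29. HB_5(29) = 5^2 + 4. Bump = 40. G_1 = 39.
G_1 = 39. HB_6(39) = 6^2 + 3. Bump = 52. G_2 = 51.
G_2 = 51. HB_7(51) = 7^2 + 2. Bump = 66. G_3 = 65.
G_3 = 65. HB_8(65) = 8^2 + 1. Bump = 82. G_4 = 81.
G_4 = 81. HB_9(81) = 9^2. Bump = 100. G_5 = 99.

9^2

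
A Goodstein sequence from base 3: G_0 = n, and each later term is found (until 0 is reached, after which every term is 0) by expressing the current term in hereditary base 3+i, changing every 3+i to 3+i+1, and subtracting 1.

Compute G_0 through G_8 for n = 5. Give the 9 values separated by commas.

G_0 = 5. HB_3(5) = 3 + 2. Bump = 6. G_1 = 5.
G_1 = 5. HB_4(5) = 4 + 1. Bump = 6. G_2 = 5.
G_2 = 5. HB_5(5) = 5. Bump = 6. G_3 = 5.
G_3 = 5. HB_6(5) = 5. Bump = 5. G_4 = 4.
G_4 = 4. HB_7(4) = 4. Bump = 4. G_5 = 3.
G_5 = 3. HB_8(3) = 3. Bump = 3. G_6 = 2.
G_6 = 2. HB_9(2) = 2. Bump = 2. G_7 = 1.
G_7 = 1. HB_10(1) = 1. Bump = 1. G_8 = 0.

5, 5, 5, 5, 4, 3, 2, 1, 0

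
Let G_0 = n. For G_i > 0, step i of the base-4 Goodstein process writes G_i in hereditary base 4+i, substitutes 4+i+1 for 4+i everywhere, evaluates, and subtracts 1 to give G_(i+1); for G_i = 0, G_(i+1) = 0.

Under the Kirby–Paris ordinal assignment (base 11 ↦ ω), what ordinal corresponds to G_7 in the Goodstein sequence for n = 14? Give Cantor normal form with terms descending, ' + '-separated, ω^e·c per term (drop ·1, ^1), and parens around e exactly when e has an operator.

base 4: 14 = 3·4 + 2; at 5: 3·5 + 2 = 17; next = 16
base 5: 16 = 3·5 + 1; at 6: 3·6 + 1 = 19; next = 18
base 6: 18 = 3·6; at 7: 3·7 = 21; next = 20
base 7: 20 = 2·7 + 6; at 8: 2·8 + 6 = 22; next = 21
base 8: 21 = 2·8 + 5; at 9: 2·9 + 5 = 23; next = 22
base 9: 22 = 2·9 + 4; at 10: 2·10 + 4 = 24; next = 23
base 10: 23 = 2·10 + 3; at 11: 2·11 + 3 = 25; next = 24
base 11: 24 = 2·11 + 2; at 12: 2·12 + 2 = 26; next = 25

ω·2 + 2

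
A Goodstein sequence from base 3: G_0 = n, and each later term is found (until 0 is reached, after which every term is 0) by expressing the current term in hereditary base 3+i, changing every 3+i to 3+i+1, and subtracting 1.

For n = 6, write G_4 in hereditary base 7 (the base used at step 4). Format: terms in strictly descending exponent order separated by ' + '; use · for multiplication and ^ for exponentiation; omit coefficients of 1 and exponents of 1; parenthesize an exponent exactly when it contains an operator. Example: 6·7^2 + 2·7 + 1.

7

step 0: 6 = 2·3; sub 4 for 3: 2·4; = 8; G_1 = 8−1 = 7
step 1: 7 = 4 + 3; sub 5 for 4: 5 + 3; = 8; G_2 = 8−1 = 7
step 2: 7 = 5 + 2; sub 6 for 5: 6 + 2; = 8; G_3 = 8−1 = 7
step 3: 7 = 6 + 1; sub 7 for 6: 7 + 1; = 8; G_4 = 8−1 = 7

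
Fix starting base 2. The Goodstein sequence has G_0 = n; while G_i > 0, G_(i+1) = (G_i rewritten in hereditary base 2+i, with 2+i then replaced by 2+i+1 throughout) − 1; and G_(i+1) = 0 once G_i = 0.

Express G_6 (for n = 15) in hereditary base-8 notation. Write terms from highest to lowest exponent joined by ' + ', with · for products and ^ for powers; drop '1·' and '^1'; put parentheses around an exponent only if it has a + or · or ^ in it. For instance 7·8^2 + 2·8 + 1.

i=0: 15 = 2^(2 + 1) + 2^2 + 2 + 1 (b=2); 2→3: 3^(3 + 1) + 3^3 + 3 + 1 = 112; 112−1 = 111
i=1: 111 = 3^(3 + 1) + 3^3 + 3 (b=3); 3→4: 4^(4 + 1) + 4^4 + 4 = 1284; 1284−1 = 1283
i=2: 1283 = 4^(4 + 1) + 4^4 + 3 (b=4); 4→5: 5^(5 + 1) + 5^5 + 3 = 18753; 18753−1 = 18752
i=3: 18752 = 5^(5 + 1) + 5^5 + 2 (b=5); 5→6: 6^(6 + 1) + 6^6 + 2 = 326594; 326594−1 = 326593
i=4: 326593 = 6^(6 + 1) + 6^6 + 1 (b=6); 6→7: 7^(7 + 1) + 7^7 + 1 = 6588345; 6588345−1 = 6588344
i=5: 6588344 = 7^(7 + 1) + 7^7 (b=7); 7→8: 8^(8 + 1) + 8^8 = 150994944; 150994944−1 = 150994943
i=6: 150994943 = 8^(8 + 1) + 7·8^7 + 7·8^6 + 7·8^5 + 7·8^4 + 7·8^3 + 7·8^2 + 7·8 + 7 (b=8); 8→9: 9^(9 + 1) + 7·9^7 + 7·9^6 + 7·9^5 + 7·9^4 + 7·9^3 + 7·9^2 + 7·9 + 7 = 3524450281; 3524450281−1 = 3524450280

8^(8 + 1) + 7·8^7 + 7·8^6 + 7·8^5 + 7·8^4 + 7·8^3 + 7·8^2 + 7·8 + 7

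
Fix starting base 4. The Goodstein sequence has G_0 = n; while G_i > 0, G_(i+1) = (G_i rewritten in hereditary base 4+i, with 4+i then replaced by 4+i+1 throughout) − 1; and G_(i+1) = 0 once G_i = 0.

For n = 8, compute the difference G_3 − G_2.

0

(0) 8|_4 = 2·4 ↦ 2·5|_5 = 10 ⇒ 9
(1) 9|_5 = 5 + 4 ↦ 6 + 4|_6 = 10 ⇒ 9
(2) 9|_6 = 6 + 3 ↦ 7 + 3|_7 = 10 ⇒ 9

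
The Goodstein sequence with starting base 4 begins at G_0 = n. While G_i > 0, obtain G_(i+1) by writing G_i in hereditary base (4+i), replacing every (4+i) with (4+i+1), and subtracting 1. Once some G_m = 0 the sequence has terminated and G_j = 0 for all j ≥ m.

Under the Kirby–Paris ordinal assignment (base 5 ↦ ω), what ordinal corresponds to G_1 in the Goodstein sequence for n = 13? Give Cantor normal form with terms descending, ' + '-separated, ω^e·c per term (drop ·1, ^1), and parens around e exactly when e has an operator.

ω·3

base 4: 13 = 3·4 + 1; at 5: 3·5 + 1 = 16; next = 15
base 5: 15 = 3·5; at 6: 3·6 = 18; next = 17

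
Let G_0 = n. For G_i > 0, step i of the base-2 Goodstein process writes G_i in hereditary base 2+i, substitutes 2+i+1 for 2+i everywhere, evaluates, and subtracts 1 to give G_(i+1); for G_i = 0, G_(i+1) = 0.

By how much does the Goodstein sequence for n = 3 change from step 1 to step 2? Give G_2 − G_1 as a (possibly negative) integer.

0

base 2: 3 = 2 + 1; at 3: 3 + 1 = 4; next = 3
base 3: 3 = 3; at 4: 4 = 4; next = 3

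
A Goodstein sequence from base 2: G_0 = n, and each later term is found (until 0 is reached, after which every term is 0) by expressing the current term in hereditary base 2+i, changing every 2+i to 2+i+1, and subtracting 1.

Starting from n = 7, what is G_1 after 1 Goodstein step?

i=0: 7 = 2^2 + 2 + 1 (b=2); 2→3: 3^3 + 3 + 1 = 31; 31−1 = 30
i=1: 30 = 3^3 + 3 (b=3); 3→4: 4^4 + 4 = 260; 260−1 = 259

30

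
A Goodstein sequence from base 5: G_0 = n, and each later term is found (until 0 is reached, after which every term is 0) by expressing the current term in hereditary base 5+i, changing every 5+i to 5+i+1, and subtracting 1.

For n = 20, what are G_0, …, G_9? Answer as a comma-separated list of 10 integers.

base 5: 20 = 4·5; at 6: 4·6 = 24; next = 23
base 6: 23 = 3·6 + 5; at 7: 3·7 + 5 = 26; next = 25
base 7: 25 = 3·7 + 4; at 8: 3·8 + 4 = 28; next = 27
base 8: 27 = 3·8 + 3; at 9: 3·9 + 3 = 30; next = 29
base 9: 29 = 3·9 + 2; at 10: 3·10 + 2 = 32; next = 31
base 10: 31 = 3·10 + 1; at 11: 3·11 + 1 = 34; next = 33
base 11: 33 = 3·11; at 12: 3·12 = 36; next = 35
base 12: 35 = 2·12 + 11; at 13: 2·13 + 11 = 37; next = 36
base 13: 36 = 2·13 + 10; at 14: 2·14 + 10 = 38; next = 37

20, 23, 25, 27, 29, 31, 33, 35, 36, 37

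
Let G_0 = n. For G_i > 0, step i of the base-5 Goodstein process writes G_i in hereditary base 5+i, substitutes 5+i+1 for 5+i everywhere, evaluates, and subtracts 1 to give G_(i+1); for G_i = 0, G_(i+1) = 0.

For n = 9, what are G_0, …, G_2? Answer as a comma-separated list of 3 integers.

9, 9, 9

G_0 = 9. HB_5(9) = 5 + 4. Bump = 10. G_1 = 9.
G_1 = 9. HB_6(9) = 6 + 3. Bump = 10. G_2 = 9.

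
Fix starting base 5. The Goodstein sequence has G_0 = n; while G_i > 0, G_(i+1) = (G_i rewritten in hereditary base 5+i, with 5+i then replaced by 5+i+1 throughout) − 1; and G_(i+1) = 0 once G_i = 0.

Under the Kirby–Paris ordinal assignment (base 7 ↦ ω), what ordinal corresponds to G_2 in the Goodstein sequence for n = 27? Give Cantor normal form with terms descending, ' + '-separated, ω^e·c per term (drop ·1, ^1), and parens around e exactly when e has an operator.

step 0: 27 = 5^2 + 2; sub 6 for 5: 6^2 + 2; = 38; G_1 = 38−1 = 37
step 1: 37 = 6^2 + 1; sub 7 for 6: 7^2 + 1; = 50; G_2 = 50−1 = 49

ω^2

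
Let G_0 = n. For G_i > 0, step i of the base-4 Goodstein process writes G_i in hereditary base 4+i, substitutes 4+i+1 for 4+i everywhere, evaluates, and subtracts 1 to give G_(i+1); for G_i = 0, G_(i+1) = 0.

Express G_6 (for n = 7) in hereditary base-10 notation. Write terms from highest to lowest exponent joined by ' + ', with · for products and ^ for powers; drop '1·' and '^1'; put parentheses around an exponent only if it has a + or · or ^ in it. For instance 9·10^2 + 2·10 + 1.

base 4: 7 = 4 + 3; at 5: 5 + 3 = 8; next = 7
base 5: 7 = 5 + 2; at 6: 6 + 2 = 8; next = 7
base 6: 7 = 6 + 1; at 7: 7 + 1 = 8; next = 7
base 7: 7 = 7; at 8: 8 = 8; next = 7
base 8: 7 = 7; at 9: 7 = 7; next = 6
base 9: 6 = 6; at 10: 6 = 6; next = 5
base 10: 5 = 5; at 11: 5 = 5; next = 4

5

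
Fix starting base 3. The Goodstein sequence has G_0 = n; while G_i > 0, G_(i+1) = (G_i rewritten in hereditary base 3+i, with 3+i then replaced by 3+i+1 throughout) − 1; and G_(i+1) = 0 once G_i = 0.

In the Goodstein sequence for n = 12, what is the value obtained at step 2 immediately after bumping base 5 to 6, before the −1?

38

i=0: 12 = 3^2 + 3 (b=3); 3→4: 4^2 + 4 = 20; 20−1 = 19
i=1: 19 = 4^2 + 3 (b=4); 4→5: 5^2 + 3 = 28; 28−1 = 27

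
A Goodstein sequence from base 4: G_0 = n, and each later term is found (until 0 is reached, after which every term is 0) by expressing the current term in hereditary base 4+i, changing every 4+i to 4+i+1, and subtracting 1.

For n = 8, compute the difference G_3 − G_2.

step 0: 8 = 2·4; sub 5 for 4: 2·5; = 10; G_1 = 10−1 = 9
step 1: 9 = 5 + 4; sub 6 for 5: 6 + 4; = 10; G_2 = 10−1 = 9
step 2: 9 = 6 + 3; sub 7 for 6: 7 + 3; = 10; G_3 = 10−1 = 9

0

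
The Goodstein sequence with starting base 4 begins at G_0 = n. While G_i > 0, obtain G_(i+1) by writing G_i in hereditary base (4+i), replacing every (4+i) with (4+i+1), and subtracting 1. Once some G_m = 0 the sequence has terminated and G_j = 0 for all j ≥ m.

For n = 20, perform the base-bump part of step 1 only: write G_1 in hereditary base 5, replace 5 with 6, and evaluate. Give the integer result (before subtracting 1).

G_0=20  [base 4] 4^2 + 4  →[4↦5]→  5^2 + 5 = 30  −1 ⇒ G_1=29
G_1=29  [base 5] 5^2 + 4  →[5↦6]→  6^2 + 4 = 40  −1 ⇒ G_2=39

40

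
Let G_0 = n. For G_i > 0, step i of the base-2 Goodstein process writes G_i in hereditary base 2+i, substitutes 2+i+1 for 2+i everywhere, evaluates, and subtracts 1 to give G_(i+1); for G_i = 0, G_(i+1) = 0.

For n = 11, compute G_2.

base 2: 11 = 2^(2 + 1) + 2 + 1; at 3: 3^(3 + 1) + 3 + 1 = 85; next = 84
base 3: 84 = 3^(3 + 1) + 3; at 4: 4^(4 + 1) + 4 = 1028; next = 1027
base 4: 1027 = 4^(4 + 1) + 3; at 5: 5^(5 + 1) + 3 = 15628; next = 15627

1027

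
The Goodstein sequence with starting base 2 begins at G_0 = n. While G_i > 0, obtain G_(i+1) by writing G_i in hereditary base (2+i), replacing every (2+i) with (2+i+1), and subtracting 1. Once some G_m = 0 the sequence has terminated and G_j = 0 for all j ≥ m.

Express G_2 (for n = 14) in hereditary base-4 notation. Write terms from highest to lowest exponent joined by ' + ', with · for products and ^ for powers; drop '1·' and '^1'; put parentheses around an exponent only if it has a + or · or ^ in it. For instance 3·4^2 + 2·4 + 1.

4^(4 + 1) + 4^4 + 1

G_0=14  [base 2] 2^(2 + 1) + 2^2 + 2  →[2↦3]→  3^(3 + 1) + 3^3 + 3 = 111  −1 ⇒ G_1=110
G_1=110  [base 3] 3^(3 + 1) + 3^3 + 2  →[3↦4]→  4^(4 + 1) + 4^4 + 2 = 1282  −1 ⇒ G_2=1281
G_2=1281  [base 4] 4^(4 + 1) + 4^4 + 1  →[4↦5]→  5^(5 + 1) + 5^5 + 1 = 18751  −1 ⇒ G_3=18750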